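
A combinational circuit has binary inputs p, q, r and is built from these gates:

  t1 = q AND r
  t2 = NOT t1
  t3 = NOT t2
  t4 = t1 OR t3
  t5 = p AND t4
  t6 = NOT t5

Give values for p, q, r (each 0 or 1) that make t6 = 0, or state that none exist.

p=1, q=1, r=1

Check with p=1, q=1, r=1:
t1 = q AND r = 1 AND 1 = 1
t2 = NOT t1 = NOT 1 = 0
t3 = NOT t2 = NOT 0 = 1
t4 = t1 OR t3 = 1 OR 1 = 1
t5 = p AND t4 = 1 AND 1 = 1
t6 = NOT t5 = NOT 1 = 0
So t6 = 0 as required.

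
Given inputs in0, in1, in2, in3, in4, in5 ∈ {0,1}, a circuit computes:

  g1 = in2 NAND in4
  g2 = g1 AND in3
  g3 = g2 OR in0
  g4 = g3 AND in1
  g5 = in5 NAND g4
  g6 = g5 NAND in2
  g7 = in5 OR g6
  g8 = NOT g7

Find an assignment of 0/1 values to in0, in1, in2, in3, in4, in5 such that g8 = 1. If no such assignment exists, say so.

in0=1 in1=0 in2=1 in3=1 in4=0 in5=0

Check with in0=1 in1=0 in2=1 in3=1 in4=0 in5=0:
g1 = in2 NAND in4 = 1 NAND 0 = 1
g2 = g1 AND in3 = 1 AND 1 = 1
g3 = g2 OR in0 = 1 OR 1 = 1
g4 = g3 AND in1 = 1 AND 0 = 0
g5 = in5 NAND g4 = 0 NAND 0 = 1
g6 = g5 NAND in2 = 1 NAND 1 = 0
g7 = in5 OR g6 = 0 OR 0 = 0
g8 = NOT g7 = NOT 0 = 1
So g8 = 1 as required.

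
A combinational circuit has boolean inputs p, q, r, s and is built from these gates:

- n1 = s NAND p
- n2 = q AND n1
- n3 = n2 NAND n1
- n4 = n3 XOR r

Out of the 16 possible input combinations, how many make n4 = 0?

8

n4 = n3 XOR r must be 0, so n3 and r are equal.
Enumerating the 16 input combinations, 8 give n4 = 0 and 8 give n4 = 1.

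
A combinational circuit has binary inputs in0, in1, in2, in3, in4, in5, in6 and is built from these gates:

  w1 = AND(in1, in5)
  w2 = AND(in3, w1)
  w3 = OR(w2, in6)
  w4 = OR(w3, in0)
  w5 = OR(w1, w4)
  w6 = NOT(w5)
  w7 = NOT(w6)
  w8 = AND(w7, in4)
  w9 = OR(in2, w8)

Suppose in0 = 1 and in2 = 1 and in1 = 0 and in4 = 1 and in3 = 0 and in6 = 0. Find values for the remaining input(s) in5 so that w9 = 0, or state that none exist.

With in0 = 1 and in2 = 1 and in1 = 0 and in4 = 1 and in3 = 0 and in6 = 0 fixed, none of the 2 settings of in5 give w9 = 0.
For example, with in5=0:
w1 = AND(in1, in5) = AND(0, 0) = 0
w2 = AND(in3, w1) = AND(0, 0) = 0
w3 = OR(w2, in6) = OR(0, 0) = 0
w4 = OR(w3, in0) = OR(0, 1) = 1
w5 = OR(w1, w4) = OR(0, 1) = 1
w6 = NOT(w5) = NOT 1 = 0
w7 = NOT(w6) = NOT 0 = 1
w8 = AND(w7, in4) = AND(1, 1) = 1
w9 = OR(in2, w8) = OR(1, 1) = 1
giving w9 = 1 ≠ 0.

no solution exists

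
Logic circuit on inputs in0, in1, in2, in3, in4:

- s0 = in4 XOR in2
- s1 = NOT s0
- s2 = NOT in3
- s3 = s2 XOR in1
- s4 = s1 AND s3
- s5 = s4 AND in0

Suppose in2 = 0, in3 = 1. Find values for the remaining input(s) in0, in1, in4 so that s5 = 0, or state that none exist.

Check with in2 = 0, in3 = 1 and in0=0, in1=0, in4=1:
s0 = in4 XOR in2 = 1 XOR 0 = 1
s1 = NOT s0 = NOT 1 = 0
s2 = NOT in3 = NOT 1 = 0
s3 = s2 XOR in1 = 0 XOR 0 = 0
s4 = s1 AND s3 = 0 AND 0 = 0
s5 = s4 AND in0 = 0 AND 0 = 0
So s5 = 0.

in0=0 in1=0 in4=1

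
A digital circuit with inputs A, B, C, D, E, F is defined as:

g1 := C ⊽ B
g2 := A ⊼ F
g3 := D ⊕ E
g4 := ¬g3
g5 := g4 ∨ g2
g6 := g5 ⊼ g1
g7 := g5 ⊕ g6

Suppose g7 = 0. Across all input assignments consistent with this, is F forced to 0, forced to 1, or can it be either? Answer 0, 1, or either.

Both values of F occur among assignments with g7 = 0:
  F=0: A=0, B=0, C=1, D=0, E=0, F=0
  F=1: A=0, B=0, C=1, D=0, E=0, F=1

either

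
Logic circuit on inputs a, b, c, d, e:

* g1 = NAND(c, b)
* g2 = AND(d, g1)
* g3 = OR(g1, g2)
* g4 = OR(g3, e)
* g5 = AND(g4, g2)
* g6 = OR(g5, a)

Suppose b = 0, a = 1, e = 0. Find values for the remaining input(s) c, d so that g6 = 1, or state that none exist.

c=1 d=0

g6 = OR(g5, a) must be 1, so at least one of g5, a is 1.
Check with b = 0, a = 1, e = 0 and c=1, d=0:
g1 = NAND(c, b) = NAND(1, 0) = 1
g2 = AND(d, g1) = AND(0, 1) = 0
g3 = OR(g1, g2) = OR(1, 0) = 1
g4 = OR(g3, e) = OR(1, 0) = 1
g5 = AND(g4, g2) = AND(1, 0) = 0
g6 = OR(g5, a) = OR(0, 1) = 1
So g6 = 1.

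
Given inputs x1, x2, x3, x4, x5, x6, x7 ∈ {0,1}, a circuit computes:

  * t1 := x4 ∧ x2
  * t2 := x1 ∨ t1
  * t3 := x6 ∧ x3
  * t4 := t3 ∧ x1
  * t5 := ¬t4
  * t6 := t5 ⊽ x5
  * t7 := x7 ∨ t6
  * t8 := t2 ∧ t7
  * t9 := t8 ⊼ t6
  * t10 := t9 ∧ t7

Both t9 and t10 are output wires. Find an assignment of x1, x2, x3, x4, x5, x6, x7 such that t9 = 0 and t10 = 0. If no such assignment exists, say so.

x1=1 x2=1 x3=1 x4=0 x5=0 x6=1 x7=1

Check with x1=1 x2=1 x3=1 x4=0 x5=0 x6=1 x7=1:
t1 = x4 ∧ x2 = 0 ∧ 1 = 0
t2 = x1 ∨ t1 = 1 ∨ 0 = 1
t3 = x6 ∧ x3 = 1 ∧ 1 = 1
t4 = t3 ∧ x1 = 1 ∧ 1 = 1
t5 = ¬t4 = ¬1 = 0
t6 = t5 ⊽ x5 = 0 ⊽ 0 = 1
t7 = x7 ∨ t6 = 1 ∨ 1 = 1
t8 = t2 ∧ t7 = 1 ∧ 1 = 1
t9 = t8 ⊼ t6 = 1 ⊼ 1 = 0
t10 = t9 ∧ t7 = 0 ∧ 1 = 0
So t9 = 0 and t10 = 0.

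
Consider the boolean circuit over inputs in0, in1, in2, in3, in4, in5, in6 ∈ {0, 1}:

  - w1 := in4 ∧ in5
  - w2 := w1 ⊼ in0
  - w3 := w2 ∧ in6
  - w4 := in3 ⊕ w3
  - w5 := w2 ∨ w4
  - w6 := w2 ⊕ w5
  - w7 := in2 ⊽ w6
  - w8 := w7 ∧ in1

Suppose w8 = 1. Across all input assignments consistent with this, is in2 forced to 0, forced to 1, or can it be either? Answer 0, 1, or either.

0

w8 = w7 ∧ in1 must be 1, so both w7 = 1 and in1 = 1.
w7 = in2 ⊽ w6 must be 1, so both in2 = 0 and w6 = 0.
Every assignment with w8 = 1 has in2 = 0; there are 30 such assignment(s).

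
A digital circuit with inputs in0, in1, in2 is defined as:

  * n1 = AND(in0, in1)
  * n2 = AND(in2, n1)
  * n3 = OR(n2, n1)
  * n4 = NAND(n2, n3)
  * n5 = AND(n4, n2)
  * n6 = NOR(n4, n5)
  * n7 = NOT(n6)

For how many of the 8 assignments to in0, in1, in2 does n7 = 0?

1

n7 = NOT(n6) must be 0, so n6 = 1.
n6 = NOR(n4, n5) must be 1, so both n4 = 0 and n5 = 0.
n4 = NAND(n2, n3) must be 0, so both n2 = 1 and n3 = 1.
Enumerating the 8 input combinations, 1 give n7 = 0 and 7 give n7 = 1.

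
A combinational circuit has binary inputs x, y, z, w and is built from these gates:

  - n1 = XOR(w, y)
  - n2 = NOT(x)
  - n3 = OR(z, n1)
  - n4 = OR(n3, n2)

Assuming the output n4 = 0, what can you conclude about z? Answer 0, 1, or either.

n4 = OR(n3, n2) must be 0, so both n3 = 0 and n2 = 0.
n3 = OR(z, n1) must be 0, so both z = 0 and n1 = 0.
Every assignment with n4 = 0 has z = 0; there are 2 such assignment(s).
  x=1, y=0, z=0, w=0
  x=1, y=1, z=0, w=1

0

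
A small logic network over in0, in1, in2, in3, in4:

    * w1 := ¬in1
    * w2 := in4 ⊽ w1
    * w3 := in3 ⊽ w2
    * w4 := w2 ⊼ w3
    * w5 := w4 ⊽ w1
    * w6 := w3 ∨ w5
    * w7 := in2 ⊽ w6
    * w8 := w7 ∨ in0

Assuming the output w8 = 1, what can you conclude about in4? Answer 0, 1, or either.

Both values of in4 occur among assignments with w8 = 1:
  in4=0: in0=0, in1=0, in2=0, in3=1, in4=0
  in4=1: in0=0, in1=0, in2=0, in3=1, in4=1

either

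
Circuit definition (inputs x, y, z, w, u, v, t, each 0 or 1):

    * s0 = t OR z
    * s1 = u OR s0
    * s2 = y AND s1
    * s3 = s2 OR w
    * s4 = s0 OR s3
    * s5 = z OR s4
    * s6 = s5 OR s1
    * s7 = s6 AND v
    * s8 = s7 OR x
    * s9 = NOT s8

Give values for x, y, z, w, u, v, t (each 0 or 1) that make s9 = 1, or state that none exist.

s9 = NOT s8 must be 1, so s8 = 0.
s8 = s7 OR x must be 0, so both s7 = 0 and x = 0.
s7 = s6 AND v must be 0, so at least one of s6, v is 0.
Check with x=0, y=0, z=0, w=1, u=1, v=0, t=1:
s0 = t OR z = 1 OR 0 = 1
s1 = u OR s0 = 1 OR 1 = 1
s2 = y AND s1 = 0 AND 1 = 0
s3 = s2 OR w = 0 OR 1 = 1
s4 = s0 OR s3 = 1 OR 1 = 1
s5 = z OR s4 = 0 OR 1 = 1
s6 = s5 OR s1 = 1 OR 1 = 1
s7 = s6 AND v = 1 AND 0 = 0
s8 = s7 OR x = 0 OR 0 = 0
s9 = NOT s8 = NOT 0 = 1
So s9 = 1 as required.

x=0, y=0, z=0, w=1, u=1, v=0, t=1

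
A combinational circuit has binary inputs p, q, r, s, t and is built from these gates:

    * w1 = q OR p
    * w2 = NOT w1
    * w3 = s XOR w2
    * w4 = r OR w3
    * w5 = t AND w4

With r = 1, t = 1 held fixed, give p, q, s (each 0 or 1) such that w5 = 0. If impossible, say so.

With r = 1, t = 1 fixed, none of the 8 settings of p, q, s give w5 = 0.
For example, with p=0, q=0, s=1:
w1 = q OR p = 0 OR 0 = 0
w2 = NOT w1 = NOT 0 = 1
w3 = s XOR w2 = 1 XOR 1 = 0
w4 = r OR w3 = 1 OR 0 = 1
w5 = t AND w4 = 1 AND 1 = 1
giving w5 = 1 ≠ 0.

no solution exists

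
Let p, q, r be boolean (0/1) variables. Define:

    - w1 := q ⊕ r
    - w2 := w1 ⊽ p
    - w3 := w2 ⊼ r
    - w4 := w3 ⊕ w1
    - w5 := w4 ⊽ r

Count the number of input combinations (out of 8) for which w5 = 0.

6

w5 = w4 ⊽ r must be 0, so at least one of w4, r is 1.
Satisfying assignments:
  p=0, q=0, r=0
  p=0, q=0, r=1
  p=0, q=1, r=1
  p=1, q=0, r=0
  p=1, q=0, r=1
  p=1, q=1, r=1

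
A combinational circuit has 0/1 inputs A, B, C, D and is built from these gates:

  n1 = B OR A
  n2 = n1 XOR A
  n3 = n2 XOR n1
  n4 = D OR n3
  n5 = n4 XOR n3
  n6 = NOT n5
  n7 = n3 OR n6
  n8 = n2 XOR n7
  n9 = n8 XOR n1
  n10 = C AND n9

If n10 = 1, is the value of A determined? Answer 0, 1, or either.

0

n10 = C AND n9 must be 1, so both C = 1 and n9 = 1.
n9 = n8 XOR n1 must be 1, so n8 and n1 differ.
Every assignment with n10 = 1 has A = 0; there are 2 such assignment(s).
  A=0, B=0, C=1, D=0
  A=0, B=1, C=1, D=0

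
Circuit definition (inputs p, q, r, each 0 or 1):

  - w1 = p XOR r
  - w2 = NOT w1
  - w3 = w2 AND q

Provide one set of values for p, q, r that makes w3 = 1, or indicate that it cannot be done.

w3 = w2 AND q must be 1, so both w2 = 1 and q = 1.
w2 = NOT w1 must be 1, so w1 = 0.
w1 = p XOR r must be 0, so p and r are equal.
Check with p=0, q=1, r=0:
w1 = p XOR r = 0 XOR 0 = 0
w2 = NOT w1 = NOT 0 = 1
w3 = w2 AND q = 1 AND 1 = 1
So w3 = 1 as required.

p=0, q=1, r=0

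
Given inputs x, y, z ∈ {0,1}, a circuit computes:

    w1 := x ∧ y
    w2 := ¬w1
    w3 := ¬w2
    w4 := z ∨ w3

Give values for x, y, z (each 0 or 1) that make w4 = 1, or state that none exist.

w4 = z ∨ w3 must be 1, so at least one of z, w3 is 1.
Check with x=1, y=1, z=0:
w1 = x ∧ y = 1 ∧ 1 = 1
w2 = ¬w1 = ¬1 = 0
w3 = ¬w2 = ¬0 = 1
w4 = z ∨ w3 = 0 ∨ 1 = 1
So w4 = 1 as required.

x=1, y=1, z=0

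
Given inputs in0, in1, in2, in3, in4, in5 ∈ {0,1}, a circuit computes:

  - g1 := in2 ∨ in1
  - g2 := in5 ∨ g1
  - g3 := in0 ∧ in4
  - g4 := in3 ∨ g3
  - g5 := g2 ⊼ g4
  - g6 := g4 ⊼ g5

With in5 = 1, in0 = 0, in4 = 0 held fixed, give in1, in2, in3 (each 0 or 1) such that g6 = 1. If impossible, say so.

g6 = g4 ⊼ g5 must be 1, so at least one of g4, g5 is 0.
Check with in5 = 1, in0 = 0, in4 = 0 and in1=1, in2=1, in3=1:
g1 = in2 ∨ in1 = 1 ∨ 1 = 1
g2 = in5 ∨ g1 = 1 ∨ 1 = 1
g3 = in0 ∧ in4 = 0 ∧ 0 = 0
g4 = in3 ∨ g3 = 1 ∨ 0 = 1
g5 = g2 ⊼ g4 = 1 ⊼ 1 = 0
g6 = g4 ⊼ g5 = 1 ⊼ 0 = 1
So g6 = 1.

in1=1, in2=1, in3=1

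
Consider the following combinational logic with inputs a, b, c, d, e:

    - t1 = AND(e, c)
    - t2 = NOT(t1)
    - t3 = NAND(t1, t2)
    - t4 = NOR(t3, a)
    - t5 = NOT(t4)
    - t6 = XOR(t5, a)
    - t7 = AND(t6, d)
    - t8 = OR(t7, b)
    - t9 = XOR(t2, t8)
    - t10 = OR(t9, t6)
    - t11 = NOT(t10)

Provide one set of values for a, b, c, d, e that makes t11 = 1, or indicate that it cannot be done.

a=1, b=1, c=1, d=1, e=0

t11 = NOT(t10) must be 1, so t10 = 0.
Check with a=1, b=1, c=1, d=1, e=0:
t1 = AND(e, c) = AND(0, 1) = 0
t2 = NOT(t1) = NOT 0 = 1
t3 = NAND(t1, t2) = NAND(0, 1) = 1
t4 = NOR(t3, a) = NOR(1, 1) = 0
t5 = NOT(t4) = NOT 0 = 1
t6 = XOR(t5, a) = XOR(1, 1) = 0
t7 = AND(t6, d) = AND(0, 1) = 0
t8 = OR(t7, b) = OR(0, 1) = 1
t9 = XOR(t2, t8) = XOR(1, 1) = 0
t10 = OR(t9, t6) = OR(0, 0) = 0
t11 = NOT(t10) = NOT 0 = 1
So t11 = 1 as required.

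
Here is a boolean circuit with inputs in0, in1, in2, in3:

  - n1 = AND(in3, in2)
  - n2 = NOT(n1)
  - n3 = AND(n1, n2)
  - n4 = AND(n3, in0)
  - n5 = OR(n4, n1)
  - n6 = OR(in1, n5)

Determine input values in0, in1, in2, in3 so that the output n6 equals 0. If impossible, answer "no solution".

in0=0, in1=0, in2=1, in3=0

n6 = OR(in1, n5) must be 0, so both in1 = 0 and n5 = 0.
n5 = OR(n4, n1) must be 0, so both n4 = 0 and n1 = 0.
Check with in0=0, in1=0, in2=1, in3=0:
n1 = AND(in3, in2) = AND(0, 1) = 0
n2 = NOT(n1) = NOT 0 = 1
n3 = AND(n1, n2) = AND(0, 1) = 0
n4 = AND(n3, in0) = AND(0, 0) = 0
n5 = OR(n4, n1) = OR(0, 0) = 0
n6 = OR(in1, n5) = OR(0, 0) = 0
So n6 = 0 as required.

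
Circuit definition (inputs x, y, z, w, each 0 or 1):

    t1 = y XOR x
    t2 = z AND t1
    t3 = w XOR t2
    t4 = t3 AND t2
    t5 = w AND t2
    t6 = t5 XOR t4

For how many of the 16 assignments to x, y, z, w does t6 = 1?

4

t6 = t5 XOR t4 must be 1, so t5 and t4 differ.
Satisfying assignments:
  x=0, y=1, z=1, w=0
  x=0, y=1, z=1, w=1
  x=1, y=0, z=1, w=0
  x=1, y=0, z=1, w=1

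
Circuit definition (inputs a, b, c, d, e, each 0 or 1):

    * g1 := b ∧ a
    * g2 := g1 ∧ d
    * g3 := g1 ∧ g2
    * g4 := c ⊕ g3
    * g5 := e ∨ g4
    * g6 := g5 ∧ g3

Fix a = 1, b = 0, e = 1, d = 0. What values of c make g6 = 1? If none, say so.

With a = 1, b = 0, e = 1, d = 0 fixed, none of the 2 settings of c give g6 = 1.
For example, with c=1:
g1 = b ∧ a = 0 ∧ 1 = 0
g2 = g1 ∧ d = 0 ∧ 0 = 0
g3 = g1 ∧ g2 = 0 ∧ 0 = 0
g4 = c ⊕ g3 = 1 ⊕ 0 = 1
g5 = e ∨ g4 = 1 ∨ 1 = 1
g6 = g5 ∧ g3 = 1 ∧ 0 = 0
giving g6 = 0 ≠ 1.

no solution exists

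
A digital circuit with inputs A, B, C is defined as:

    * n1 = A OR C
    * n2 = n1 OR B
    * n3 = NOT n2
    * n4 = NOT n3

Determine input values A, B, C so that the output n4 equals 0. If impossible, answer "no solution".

Check with A=0 B=0 C=0:
n1 = A OR C = 0 OR 0 = 0
n2 = n1 OR B = 0 OR 0 = 0
n3 = NOT n2 = NOT 0 = 1
n4 = NOT n3 = NOT 1 = 0
So n4 = 0 as required.

A=0 B=0 C=0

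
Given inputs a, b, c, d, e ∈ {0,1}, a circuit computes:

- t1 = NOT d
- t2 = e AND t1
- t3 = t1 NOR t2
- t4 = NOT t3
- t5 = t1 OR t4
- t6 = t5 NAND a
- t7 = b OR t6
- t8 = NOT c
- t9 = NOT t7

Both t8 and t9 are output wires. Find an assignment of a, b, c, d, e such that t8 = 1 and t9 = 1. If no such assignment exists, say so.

Check with a=1 b=0 c=0 d=0 e=0:
t1 = NOT d = NOT 0 = 1
t2 = e AND t1 = 0 AND 1 = 0
t3 = t1 NOR t2 = 1 NOR 0 = 0
t4 = NOT t3 = NOT 0 = 1
t5 = t1 OR t4 = 1 OR 1 = 1
t6 = t5 NAND a = 1 NAND 1 = 0
t7 = b OR t6 = 0 OR 0 = 0
t8 = NOT c = NOT 0 = 1
t9 = NOT t7 = NOT 0 = 1
So t8 = 1 and t9 = 1.

a=1 b=0 c=0 d=0 e=0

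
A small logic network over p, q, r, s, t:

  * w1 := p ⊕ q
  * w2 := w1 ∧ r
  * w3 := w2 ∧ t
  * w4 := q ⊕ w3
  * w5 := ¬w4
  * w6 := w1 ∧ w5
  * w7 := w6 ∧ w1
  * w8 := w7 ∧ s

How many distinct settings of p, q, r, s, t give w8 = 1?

4

w8 = w7 ∧ s must be 1, so both w7 = 1 and s = 1.
w7 = w6 ∧ w1 must be 1, so both w6 = 1 and w1 = 1.
w6 = w1 ∧ w5 must be 1, so both w1 = 1 and w5 = 1.
Satisfying assignments:
  p=0, q=1, r=1, s=1, t=1
  p=1, q=0, r=0, s=1, t=0
  p=1, q=0, r=0, s=1, t=1
  p=1, q=0, r=1, s=1, t=0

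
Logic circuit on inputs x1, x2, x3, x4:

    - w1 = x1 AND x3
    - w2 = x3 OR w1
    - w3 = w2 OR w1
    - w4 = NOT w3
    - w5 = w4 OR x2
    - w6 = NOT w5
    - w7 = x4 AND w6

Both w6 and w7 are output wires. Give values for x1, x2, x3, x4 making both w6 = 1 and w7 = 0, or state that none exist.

x1=0, x2=0, x3=1, x4=0

Check with x1=0, x2=0, x3=1, x4=0:
w1 = x1 AND x3 = 0 AND 1 = 0
w2 = x3 OR w1 = 1 OR 0 = 1
w3 = w2 OR w1 = 1 OR 0 = 1
w4 = NOT w3 = NOT 1 = 0
w5 = w4 OR x2 = 0 OR 0 = 0
w6 = NOT w5 = NOT 0 = 1
w7 = x4 AND w6 = 0 AND 1 = 0
So w6 = 1 and w7 = 0.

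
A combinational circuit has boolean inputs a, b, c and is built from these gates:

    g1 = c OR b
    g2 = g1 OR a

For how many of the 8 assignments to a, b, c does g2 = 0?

g2 = g1 OR a must be 0, so both g1 = 0 and a = 0.
g1 = c OR b must be 0, so both c = 0 and b = 0.
Satisfying assignments:
  a=0, b=0, c=0

1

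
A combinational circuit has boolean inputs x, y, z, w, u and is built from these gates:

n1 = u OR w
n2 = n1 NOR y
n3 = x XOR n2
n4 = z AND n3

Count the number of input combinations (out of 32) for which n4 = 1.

n4 = z AND n3 must be 1, so both z = 1 and n3 = 1.
Enumerating the 32 input combinations, 8 give n4 = 1 and 24 give n4 = 0.

8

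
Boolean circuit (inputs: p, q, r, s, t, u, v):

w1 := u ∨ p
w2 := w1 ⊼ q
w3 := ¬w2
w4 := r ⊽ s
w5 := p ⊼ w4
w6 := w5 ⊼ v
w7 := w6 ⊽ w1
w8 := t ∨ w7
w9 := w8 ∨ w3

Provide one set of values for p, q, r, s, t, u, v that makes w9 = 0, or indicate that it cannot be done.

w9 = w8 ∨ w3 must be 0, so both w8 = 0 and w3 = 0.
Check with p=1 q=0 r=0 s=0 t=0 u=1 v=1:
w1 = u ∨ p = 1 ∨ 1 = 1
w2 = w1 ⊼ q = 1 ⊼ 0 = 1
w3 = ¬w2 = ¬1 = 0
w4 = r ⊽ s = 0 ⊽ 0 = 1
w5 = p ⊼ w4 = 1 ⊼ 1 = 0
w6 = w5 ⊼ v = 0 ⊼ 1 = 1
w7 = w6 ⊽ w1 = 1 ⊽ 1 = 0
w8 = t ∨ w7 = 0 ∨ 0 = 0
w9 = w8 ∨ w3 = 0 ∨ 0 = 0
So w9 = 0 as required.

p=1 q=0 r=0 s=0 t=0 u=1 v=1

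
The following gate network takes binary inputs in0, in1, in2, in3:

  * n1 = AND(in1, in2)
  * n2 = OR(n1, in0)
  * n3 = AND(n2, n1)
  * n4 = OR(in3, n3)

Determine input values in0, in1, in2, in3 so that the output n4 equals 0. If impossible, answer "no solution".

in0=0 in1=1 in2=0 in3=0

Check with in0=0 in1=1 in2=0 in3=0:
n1 = AND(in1, in2) = AND(1, 0) = 0
n2 = OR(n1, in0) = OR(0, 0) = 0
n3 = AND(n2, n1) = AND(0, 0) = 0
n4 = OR(in3, n3) = OR(0, 0) = 0
So n4 = 0 as required.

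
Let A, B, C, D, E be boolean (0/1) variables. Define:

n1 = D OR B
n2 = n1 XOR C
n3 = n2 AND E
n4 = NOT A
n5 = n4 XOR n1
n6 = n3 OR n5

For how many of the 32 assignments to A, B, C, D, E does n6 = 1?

20

n6 = n3 OR n5 must be 1, so at least one of n3, n5 is 1.
Enumerating the 32 input combinations, 20 give n6 = 1 and 12 give n6 = 0.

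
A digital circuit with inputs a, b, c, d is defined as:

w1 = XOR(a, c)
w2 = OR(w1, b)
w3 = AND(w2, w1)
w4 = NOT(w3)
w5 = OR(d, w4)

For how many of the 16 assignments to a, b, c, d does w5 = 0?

w5 = OR(d, w4) must be 0, so both d = 0 and w4 = 0.
Satisfying assignments:
  a=0, b=0, c=1, d=0
  a=0, b=1, c=1, d=0
  a=1, b=0, c=0, d=0
  a=1, b=1, c=0, d=0

4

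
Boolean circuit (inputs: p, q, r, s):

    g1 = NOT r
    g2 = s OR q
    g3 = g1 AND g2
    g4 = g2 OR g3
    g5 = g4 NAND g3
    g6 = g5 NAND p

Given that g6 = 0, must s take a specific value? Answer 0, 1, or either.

Both values of s occur among assignments with g6 = 0:
  s=0: p=1, q=0, r=0, s=0
  s=1: p=1, q=0, r=1, s=1

either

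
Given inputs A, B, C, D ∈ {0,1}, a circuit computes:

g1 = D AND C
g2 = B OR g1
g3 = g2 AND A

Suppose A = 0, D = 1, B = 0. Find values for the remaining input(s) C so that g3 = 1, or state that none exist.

With A = 0, D = 1, B = 0 fixed, none of the 2 settings of C give g3 = 1.
For example, with C=1:
g1 = D AND C = 1 AND 1 = 1
g2 = B OR g1 = 0 OR 1 = 1
g3 = g2 AND A = 1 AND 0 = 0
giving g3 = 0 ≠ 1.

no solution exists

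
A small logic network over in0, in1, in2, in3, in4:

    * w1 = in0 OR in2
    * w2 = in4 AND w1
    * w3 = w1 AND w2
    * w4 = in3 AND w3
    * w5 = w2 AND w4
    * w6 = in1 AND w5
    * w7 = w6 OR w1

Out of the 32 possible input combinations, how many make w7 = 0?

w7 = w6 OR w1 must be 0, so both w6 = 0 and w1 = 0.
Enumerating the 32 input combinations, 8 give w7 = 0 and 24 give w7 = 1.

8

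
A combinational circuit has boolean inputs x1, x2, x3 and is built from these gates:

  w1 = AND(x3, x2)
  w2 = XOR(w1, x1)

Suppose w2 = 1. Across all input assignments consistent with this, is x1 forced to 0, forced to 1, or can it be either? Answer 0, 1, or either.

Both values of x1 occur among assignments with w2 = 1:
  x1=0: x1=0, x2=1, x3=1
  x1=1: x1=1, x2=0, x3=0

either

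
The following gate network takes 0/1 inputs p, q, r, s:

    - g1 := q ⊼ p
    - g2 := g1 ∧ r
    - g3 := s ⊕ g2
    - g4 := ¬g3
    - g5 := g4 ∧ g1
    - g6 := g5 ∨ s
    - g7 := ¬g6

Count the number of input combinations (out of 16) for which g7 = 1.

5

g7 = ¬g6 must be 1, so g6 = 0.
g6 = g5 ∨ s must be 0, so both g5 = 0 and s = 0.
Enumerating the 16 input combinations, 5 give g7 = 1 and 11 give g7 = 0.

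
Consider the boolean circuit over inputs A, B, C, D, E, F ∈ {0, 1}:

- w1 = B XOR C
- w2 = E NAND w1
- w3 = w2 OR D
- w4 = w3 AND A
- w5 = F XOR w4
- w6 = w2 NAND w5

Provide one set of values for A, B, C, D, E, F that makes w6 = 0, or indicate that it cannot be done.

A=0 B=0 C=0 D=0 E=0 F=1

w6 = w2 NAND w5 must be 0, so both w2 = 1 and w5 = 1.
w2 = E NAND w1 must be 1, so at least one of E, w1 is 0.
w5 = F XOR w4 must be 1, so F and w4 differ.
Check with A=0 B=0 C=0 D=0 E=0 F=1:
w1 = B XOR C = 0 XOR 0 = 0
w2 = E NAND w1 = 0 NAND 0 = 1
w3 = w2 OR D = 1 OR 0 = 1
w4 = w3 AND A = 1 AND 0 = 0
w5 = F XOR w4 = 1 XOR 0 = 1
w6 = w2 NAND w5 = 1 NAND 1 = 0
So w6 = 0 as required.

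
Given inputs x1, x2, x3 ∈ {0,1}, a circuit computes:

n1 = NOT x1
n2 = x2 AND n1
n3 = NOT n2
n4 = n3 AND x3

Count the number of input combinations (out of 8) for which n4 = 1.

3

n4 = n3 AND x3 must be 1, so both n3 = 1 and x3 = 1.
n3 = NOT n2 must be 1, so n2 = 0.
Satisfying assignments:
  x1=0, x2=0, x3=1
  x1=1, x2=0, x3=1
  x1=1, x2=1, x3=1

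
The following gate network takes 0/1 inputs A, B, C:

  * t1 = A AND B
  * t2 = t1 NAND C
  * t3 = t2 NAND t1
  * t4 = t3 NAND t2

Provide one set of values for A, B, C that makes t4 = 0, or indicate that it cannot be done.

A=1, B=0, C=1

Check with A=1, B=0, C=1:
t1 = A AND B = 1 AND 0 = 0
t2 = t1 NAND C = 0 NAND 1 = 1
t3 = t2 NAND t1 = 1 NAND 0 = 1
t4 = t3 NAND t2 = 1 NAND 1 = 0
So t4 = 0 as required.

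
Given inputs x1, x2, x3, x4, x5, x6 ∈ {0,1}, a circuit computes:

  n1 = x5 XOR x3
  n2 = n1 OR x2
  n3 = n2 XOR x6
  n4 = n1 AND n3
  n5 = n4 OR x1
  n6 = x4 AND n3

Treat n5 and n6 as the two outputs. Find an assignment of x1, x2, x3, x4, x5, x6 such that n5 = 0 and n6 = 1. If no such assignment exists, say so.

x1=0, x2=0, x3=1, x4=1, x5=1, x6=1

Check with x1=0, x2=0, x3=1, x4=1, x5=1, x6=1:
n1 = x5 XOR x3 = 1 XOR 1 = 0
n2 = n1 OR x2 = 0 OR 0 = 0
n3 = n2 XOR x6 = 0 XOR 1 = 1
n4 = n1 AND n3 = 0 AND 1 = 0
n5 = n4 OR x1 = 0 OR 0 = 0
n6 = x4 AND n3 = 1 AND 1 = 1
So n5 = 0 and n6 = 1.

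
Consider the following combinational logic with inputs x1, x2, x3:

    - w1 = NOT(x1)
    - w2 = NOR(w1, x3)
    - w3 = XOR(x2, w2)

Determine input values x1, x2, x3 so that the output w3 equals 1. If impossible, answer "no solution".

x1=0 x2=1 x3=0

w3 = XOR(x2, w2) must be 1, so x2 and w2 differ.
Check with x1=0 x2=1 x3=0:
w1 = NOT(x1) = NOT 0 = 1
w2 = NOR(w1, x3) = NOR(1, 0) = 0
w3 = XOR(x2, w2) = XOR(1, 0) = 1
So w3 = 1 as required.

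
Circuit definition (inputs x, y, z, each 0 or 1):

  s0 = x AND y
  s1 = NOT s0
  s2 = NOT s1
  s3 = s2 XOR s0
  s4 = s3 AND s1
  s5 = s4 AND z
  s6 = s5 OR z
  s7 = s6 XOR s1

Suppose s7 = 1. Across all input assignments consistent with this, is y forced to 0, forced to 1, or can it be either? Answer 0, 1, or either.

either

Both values of y occur among assignments with s7 = 1:
  y=0: x=0, y=0, z=0
  y=1: x=0, y=1, z=0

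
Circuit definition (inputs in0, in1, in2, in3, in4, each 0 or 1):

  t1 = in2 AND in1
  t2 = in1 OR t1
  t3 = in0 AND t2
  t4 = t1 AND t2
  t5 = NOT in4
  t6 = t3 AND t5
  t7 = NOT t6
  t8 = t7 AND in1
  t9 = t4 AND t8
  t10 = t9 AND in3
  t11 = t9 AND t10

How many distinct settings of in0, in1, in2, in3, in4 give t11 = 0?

t11 = t9 AND t10 must be 0, so at least one of t9, t10 is 0.
Enumerating the 32 input combinations, 29 give t11 = 0 and 3 give t11 = 1.

29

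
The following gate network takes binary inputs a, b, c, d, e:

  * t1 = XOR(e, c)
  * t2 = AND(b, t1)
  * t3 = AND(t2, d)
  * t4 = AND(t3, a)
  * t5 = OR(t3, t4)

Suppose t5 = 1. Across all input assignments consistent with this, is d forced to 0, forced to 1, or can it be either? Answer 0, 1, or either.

1

t5 = OR(t3, t4) must be 1, so at least one of t3, t4 is 1.
Every assignment with t5 = 1 has d = 1; there are 4 such assignment(s).
  a=0, b=1, c=0, d=1, e=1
  a=0, b=1, c=1, d=1, e=0
  a=1, b=1, c=0, d=1, e=1
  a=1, b=1, c=1, d=1, e=0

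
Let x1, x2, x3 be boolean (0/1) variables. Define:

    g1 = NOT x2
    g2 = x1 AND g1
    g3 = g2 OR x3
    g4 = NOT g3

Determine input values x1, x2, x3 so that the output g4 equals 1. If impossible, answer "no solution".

x1=0, x2=1, x3=0

g4 = NOT g3 must be 1, so g3 = 0.
Check with x1=0, x2=1, x3=0:
g1 = NOT x2 = NOT 1 = 0
g2 = x1 AND g1 = 0 AND 0 = 0
g3 = g2 OR x3 = 0 OR 0 = 0
g4 = NOT g3 = NOT 0 = 1
So g4 = 1 as required.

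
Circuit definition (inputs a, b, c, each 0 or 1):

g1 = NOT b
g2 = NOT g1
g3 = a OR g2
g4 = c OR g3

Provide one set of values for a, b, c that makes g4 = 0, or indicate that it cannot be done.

a=0, b=0, c=0

g4 = c OR g3 must be 0, so both c = 0 and g3 = 0.
Check with a=0, b=0, c=0:
g1 = NOT b = NOT 0 = 1
g2 = NOT g1 = NOT 1 = 0
g3 = a OR g2 = 0 OR 0 = 0
g4 = c OR g3 = 0 OR 0 = 0
So g4 = 0 as required.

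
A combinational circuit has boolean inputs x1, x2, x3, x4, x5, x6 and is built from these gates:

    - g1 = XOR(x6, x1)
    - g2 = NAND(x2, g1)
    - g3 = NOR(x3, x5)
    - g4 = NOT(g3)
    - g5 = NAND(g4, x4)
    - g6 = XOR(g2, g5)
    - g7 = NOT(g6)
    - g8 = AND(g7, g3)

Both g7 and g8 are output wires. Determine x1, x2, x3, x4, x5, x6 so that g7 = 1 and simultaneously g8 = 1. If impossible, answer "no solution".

Check with x1=0, x2=1, x3=0, x4=0, x5=0, x6=0:
g1 = XOR(x6, x1) = XOR(0, 0) = 0
g2 = NAND(x2, g1) = NAND(1, 0) = 1
g3 = NOR(x3, x5) = NOR(0, 0) = 1
g4 = NOT(g3) = NOT 1 = 0
g5 = NAND(g4, x4) = NAND(0, 0) = 1
g6 = XOR(g2, g5) = XOR(1, 1) = 0
g7 = NOT(g6) = NOT 0 = 1
g8 = AND(g7, g3) = AND(1, 1) = 1
So g7 = 1 and g8 = 1.

x1=0, x2=1, x3=0, x4=0, x5=0, x6=0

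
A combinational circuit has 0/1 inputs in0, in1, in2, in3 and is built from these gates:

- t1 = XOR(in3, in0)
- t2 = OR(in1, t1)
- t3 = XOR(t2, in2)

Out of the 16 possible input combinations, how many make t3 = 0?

t3 = XOR(t2, in2) must be 0, so t2 and in2 are equal.
Enumerating the 16 input combinations, 8 give t3 = 0 and 8 give t3 = 1.

8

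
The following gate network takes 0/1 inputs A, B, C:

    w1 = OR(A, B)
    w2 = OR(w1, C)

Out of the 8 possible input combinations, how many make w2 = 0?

w2 = OR(w1, C) must be 0, so both w1 = 0 and C = 0.
Satisfying assignments:
  A=0, B=0, C=0

1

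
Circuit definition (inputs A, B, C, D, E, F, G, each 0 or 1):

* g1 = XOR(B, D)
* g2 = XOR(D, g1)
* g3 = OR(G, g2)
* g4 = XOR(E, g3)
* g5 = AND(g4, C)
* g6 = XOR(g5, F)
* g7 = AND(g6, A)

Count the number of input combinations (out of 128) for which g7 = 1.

32

g7 = AND(g6, A) must be 1, so both g6 = 1 and A = 1.
g6 = XOR(g5, F) must be 1, so g5 and F differ.
Enumerating the 128 input combinations, 32 give g7 = 1 and 96 give g7 = 0.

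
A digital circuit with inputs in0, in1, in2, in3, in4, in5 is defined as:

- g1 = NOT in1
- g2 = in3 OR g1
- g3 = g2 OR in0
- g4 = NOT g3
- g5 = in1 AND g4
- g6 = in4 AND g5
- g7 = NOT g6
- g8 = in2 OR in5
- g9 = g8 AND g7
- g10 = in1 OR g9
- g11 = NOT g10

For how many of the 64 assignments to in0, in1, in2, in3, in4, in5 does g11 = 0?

56

g11 = NOT g10 must be 0, so g10 = 1.
g10 = in1 OR g9 must be 1, so at least one of in1, g9 is 1.
Enumerating the 64 input combinations, 56 give g11 = 0 and 8 give g11 = 1.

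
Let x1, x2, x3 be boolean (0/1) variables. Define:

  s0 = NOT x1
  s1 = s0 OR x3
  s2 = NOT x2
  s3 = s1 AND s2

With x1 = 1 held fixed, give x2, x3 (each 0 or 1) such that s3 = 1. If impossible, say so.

x2=0, x3=1

s3 = s1 AND s2 must be 1, so both s1 = 1 and s2 = 1.
Check with x1 = 1 and x2=0, x3=1:
s0 = NOT x1 = NOT 1 = 0
s1 = s0 OR x3 = 0 OR 1 = 1
s2 = NOT x2 = NOT 0 = 1
s3 = s1 AND s2 = 1 AND 1 = 1
So s3 = 1.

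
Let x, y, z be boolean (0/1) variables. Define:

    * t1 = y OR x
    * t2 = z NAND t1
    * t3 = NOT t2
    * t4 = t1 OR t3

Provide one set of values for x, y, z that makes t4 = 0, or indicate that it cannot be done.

Check with x=0 y=0 z=1:
t1 = y OR x = 0 OR 0 = 0
t2 = z NAND t1 = 1 NAND 0 = 1
t3 = NOT t2 = NOT 1 = 0
t4 = t1 OR t3 = 0 OR 0 = 0
So t4 = 0 as required.

x=0 y=0 z=1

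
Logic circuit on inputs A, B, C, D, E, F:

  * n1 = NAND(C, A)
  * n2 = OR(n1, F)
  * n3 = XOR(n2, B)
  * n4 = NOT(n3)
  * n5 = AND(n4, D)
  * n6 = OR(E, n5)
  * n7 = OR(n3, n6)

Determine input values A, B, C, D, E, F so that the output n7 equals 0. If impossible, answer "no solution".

A=0 B=1 C=0 D=0 E=0 F=1

n7 = OR(n3, n6) must be 0, so both n3 = 0 and n6 = 0.
n3 = XOR(n2, B) must be 0, so n2 and B are equal.
n6 = OR(E, n5) must be 0, so both E = 0 and n5 = 0.
Check with A=0 B=1 C=0 D=0 E=0 F=1:
n1 = NAND(C, A) = NAND(0, 0) = 1
n2 = OR(n1, F) = OR(1, 1) = 1
n3 = XOR(n2, B) = XOR(1, 1) = 0
n4 = NOT(n3) = NOT 0 = 1
n5 = AND(n4, D) = AND(1, 0) = 0
n6 = OR(E, n5) = OR(0, 0) = 0
n7 = OR(n3, n6) = OR(0, 0) = 0
So n7 = 0 as required.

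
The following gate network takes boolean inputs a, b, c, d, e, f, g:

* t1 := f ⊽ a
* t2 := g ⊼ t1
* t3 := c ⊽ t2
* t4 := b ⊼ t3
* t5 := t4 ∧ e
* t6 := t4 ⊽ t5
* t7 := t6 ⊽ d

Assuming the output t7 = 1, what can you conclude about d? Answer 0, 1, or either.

0

t7 = t6 ⊽ d must be 1, so both t6 = 0 and d = 0.
t6 = t4 ⊽ t5 must be 0, so at least one of t4, t5 is 1.
Every assignment with t7 = 1 has d = 0; there are 62 such assignment(s).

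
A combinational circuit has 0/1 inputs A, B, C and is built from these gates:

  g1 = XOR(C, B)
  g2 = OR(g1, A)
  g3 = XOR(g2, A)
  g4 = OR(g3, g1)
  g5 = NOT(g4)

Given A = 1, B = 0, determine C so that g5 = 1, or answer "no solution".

C=0

Check with A = 1, B = 0 and C=0:
g1 = XOR(C, B) = XOR(0, 0) = 0
g2 = OR(g1, A) = OR(0, 1) = 1
g3 = XOR(g2, A) = XOR(1, 1) = 0
g4 = OR(g3, g1) = OR(0, 0) = 0
g5 = NOT(g4) = NOT 0 = 1
So g5 = 1.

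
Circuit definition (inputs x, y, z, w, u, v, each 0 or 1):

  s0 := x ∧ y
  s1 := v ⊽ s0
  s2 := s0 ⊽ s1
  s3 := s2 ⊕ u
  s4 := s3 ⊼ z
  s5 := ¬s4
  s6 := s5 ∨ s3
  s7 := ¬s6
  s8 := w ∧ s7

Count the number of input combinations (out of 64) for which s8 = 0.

s8 = w ∧ s7 must be 0, so at least one of w, s7 is 0.
Enumerating the 64 input combinations, 48 give s8 = 0 and 16 give s8 = 1.

48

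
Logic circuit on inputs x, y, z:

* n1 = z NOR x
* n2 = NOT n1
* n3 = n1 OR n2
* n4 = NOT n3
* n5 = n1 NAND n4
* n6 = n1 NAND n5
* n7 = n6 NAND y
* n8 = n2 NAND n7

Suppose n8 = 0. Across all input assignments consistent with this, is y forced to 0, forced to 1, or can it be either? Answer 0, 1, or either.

0

n8 = n2 NAND n7 must be 0, so both n2 = 1 and n7 = 1.
n2 = NOT n1 must be 1, so n1 = 0.
Every assignment with n8 = 0 has y = 0; there are 3 such assignment(s).
  x=0, y=0, z=1
  x=1, y=0, z=0
  x=1, y=0, z=1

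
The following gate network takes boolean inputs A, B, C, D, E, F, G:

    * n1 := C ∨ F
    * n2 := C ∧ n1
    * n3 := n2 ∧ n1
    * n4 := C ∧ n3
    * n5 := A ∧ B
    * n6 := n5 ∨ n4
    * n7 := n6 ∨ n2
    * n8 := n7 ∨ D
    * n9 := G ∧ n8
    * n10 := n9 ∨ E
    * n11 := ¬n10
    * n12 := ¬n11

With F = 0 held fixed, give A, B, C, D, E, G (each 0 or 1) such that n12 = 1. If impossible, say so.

A=1, B=1, C=0, D=0, E=0, G=1

Check with F = 0 and A=1, B=1, C=0, D=0, E=0, G=1:
n1 = C ∨ F = 0 ∨ 0 = 0
n2 = C ∧ n1 = 0 ∧ 0 = 0
n3 = n2 ∧ n1 = 0 ∧ 0 = 0
n4 = C ∧ n3 = 0 ∧ 0 = 0
n5 = A ∧ B = 1 ∧ 1 = 1
n6 = n5 ∨ n4 = 1 ∨ 0 = 1
n7 = n6 ∨ n2 = 1 ∨ 0 = 1
n8 = n7 ∨ D = 1 ∨ 0 = 1
n9 = G ∧ n8 = 1 ∧ 1 = 1
n10 = n9 ∨ E = 1 ∨ 0 = 1
n11 = ¬n10 = ¬1 = 0
n12 = ¬n11 = ¬0 = 1
So n12 = 1.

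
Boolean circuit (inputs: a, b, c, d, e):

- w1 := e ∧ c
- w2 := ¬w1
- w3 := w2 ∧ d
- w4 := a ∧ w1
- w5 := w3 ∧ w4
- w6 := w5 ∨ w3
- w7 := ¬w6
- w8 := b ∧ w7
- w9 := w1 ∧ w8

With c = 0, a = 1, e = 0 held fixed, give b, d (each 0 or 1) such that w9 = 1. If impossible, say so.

no solution exists

With c = 0, a = 1, e = 0 fixed, none of the 4 settings of b, d give w9 = 1.
For example, with b=0, d=1:
w1 = e ∧ c = 0 ∧ 0 = 0
w2 = ¬w1 = ¬0 = 1
w3 = w2 ∧ d = 1 ∧ 1 = 1
w4 = a ∧ w1 = 1 ∧ 0 = 0
w5 = w3 ∧ w4 = 1 ∧ 0 = 0
w6 = w5 ∨ w3 = 0 ∨ 1 = 1
w7 = ¬w6 = ¬1 = 0
w8 = b ∧ w7 = 0 ∧ 0 = 0
w9 = w1 ∧ w8 = 0 ∧ 0 = 0
giving w9 = 0 ≠ 1.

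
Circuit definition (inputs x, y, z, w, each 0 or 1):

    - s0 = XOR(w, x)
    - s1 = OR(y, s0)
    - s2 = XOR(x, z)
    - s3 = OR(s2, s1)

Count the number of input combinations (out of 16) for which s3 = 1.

14

s3 = OR(s2, s1) must be 1, so at least one of s2, s1 is 1.
Enumerating the 16 input combinations, 14 give s3 = 1 and 2 give s3 = 0.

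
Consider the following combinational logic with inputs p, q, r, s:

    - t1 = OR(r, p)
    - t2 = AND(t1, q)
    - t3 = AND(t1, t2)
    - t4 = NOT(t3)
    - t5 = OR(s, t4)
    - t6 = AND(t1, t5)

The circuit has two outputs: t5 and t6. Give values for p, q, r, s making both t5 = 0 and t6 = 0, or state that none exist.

p=0 q=1 r=1 s=0

Check with p=0 q=1 r=1 s=0:
t1 = OR(r, p) = OR(1, 0) = 1
t2 = AND(t1, q) = AND(1, 1) = 1
t3 = AND(t1, t2) = AND(1, 1) = 1
t4 = NOT(t3) = NOT 1 = 0
t5 = OR(s, t4) = OR(0, 0) = 0
t6 = AND(t1, t5) = AND(1, 0) = 0
So t5 = 0 and t6 = 0.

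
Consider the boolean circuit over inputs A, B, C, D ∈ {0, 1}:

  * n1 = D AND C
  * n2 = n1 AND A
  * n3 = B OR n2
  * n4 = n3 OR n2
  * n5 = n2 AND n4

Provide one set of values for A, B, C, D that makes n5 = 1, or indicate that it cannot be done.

n5 = n2 AND n4 must be 1, so both n2 = 1 and n4 = 1.
n2 = n1 AND A must be 1, so both n1 = 1 and A = 1.
n4 = n3 OR n2 must be 1, so at least one of n3, n2 is 1.
Check with A=1, B=0, C=1, D=1:
n1 = D AND C = 1 AND 1 = 1
n2 = n1 AND A = 1 AND 1 = 1
n3 = B OR n2 = 0 OR 1 = 1
n4 = n3 OR n2 = 1 OR 1 = 1
n5 = n2 AND n4 = 1 AND 1 = 1
So n5 = 1 as required.

A=1, B=0, C=1, D=1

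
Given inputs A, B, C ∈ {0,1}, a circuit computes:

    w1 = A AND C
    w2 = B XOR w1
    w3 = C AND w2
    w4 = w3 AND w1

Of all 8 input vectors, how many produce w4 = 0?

w4 = w3 AND w1 must be 0, so at least one of w3, w1 is 0.
Enumerating the 8 input combinations, 7 give w4 = 0 and 1 give w4 = 1.

7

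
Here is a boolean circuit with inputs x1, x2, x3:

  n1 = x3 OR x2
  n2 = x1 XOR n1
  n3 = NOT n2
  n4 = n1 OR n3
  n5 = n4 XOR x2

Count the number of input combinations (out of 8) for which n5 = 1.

n5 = n4 XOR x2 must be 1, so n4 and x2 differ.
Satisfying assignments:
  x1=0, x2=0, x3=0
  x1=0, x2=0, x3=1
  x1=1, x2=0, x3=1

3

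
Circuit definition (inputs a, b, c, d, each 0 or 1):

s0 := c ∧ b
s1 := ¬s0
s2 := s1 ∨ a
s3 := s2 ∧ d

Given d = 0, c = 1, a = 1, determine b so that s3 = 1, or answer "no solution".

With d = 0, c = 1, a = 1 fixed, none of the 2 settings of b give s3 = 1.
For example, with b=1:
s0 = c ∧ b = 1 ∧ 1 = 1
s1 = ¬s0 = ¬1 = 0
s2 = s1 ∨ a = 0 ∨ 1 = 1
s3 = s2 ∧ d = 1 ∧ 0 = 0
giving s3 = 0 ≠ 1.

no solution exists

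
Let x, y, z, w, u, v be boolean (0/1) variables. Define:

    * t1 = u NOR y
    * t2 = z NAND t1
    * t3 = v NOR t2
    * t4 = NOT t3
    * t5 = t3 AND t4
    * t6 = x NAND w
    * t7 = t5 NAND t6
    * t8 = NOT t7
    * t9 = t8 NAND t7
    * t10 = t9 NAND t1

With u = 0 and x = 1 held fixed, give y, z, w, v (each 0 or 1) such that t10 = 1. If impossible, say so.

t10 = t9 NAND t1 must be 1, so at least one of t9, t1 is 0.
Check with u = 0 and x = 1 and y=1, z=1, w=1, v=1:
t1 = u NOR y = 0 NOR 1 = 0
t2 = z NAND t1 = 1 NAND 0 = 1
t3 = v NOR t2 = 1 NOR 1 = 0
t4 = NOT t3 = NOT 0 = 1
t5 = t3 AND t4 = 0 AND 1 = 0
t6 = x NAND w = 1 NAND 1 = 0
t7 = t5 NAND t6 = 0 NAND 0 = 1
t8 = NOT t7 = NOT 1 = 0
t9 = t8 NAND t7 = 0 NAND 1 = 1
t10 = t9 NAND t1 = 1 NAND 0 = 1
So t10 = 1.

y=1 z=1 w=1 v=1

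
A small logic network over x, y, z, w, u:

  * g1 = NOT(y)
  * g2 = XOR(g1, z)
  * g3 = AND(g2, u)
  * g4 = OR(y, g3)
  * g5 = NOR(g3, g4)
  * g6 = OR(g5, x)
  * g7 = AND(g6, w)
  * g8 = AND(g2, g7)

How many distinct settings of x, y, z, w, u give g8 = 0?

g8 = AND(g2, g7) must be 0, so at least one of g2, g7 is 0.
Enumerating the 32 input combinations, 27 give g8 = 0 and 5 give g8 = 1.

27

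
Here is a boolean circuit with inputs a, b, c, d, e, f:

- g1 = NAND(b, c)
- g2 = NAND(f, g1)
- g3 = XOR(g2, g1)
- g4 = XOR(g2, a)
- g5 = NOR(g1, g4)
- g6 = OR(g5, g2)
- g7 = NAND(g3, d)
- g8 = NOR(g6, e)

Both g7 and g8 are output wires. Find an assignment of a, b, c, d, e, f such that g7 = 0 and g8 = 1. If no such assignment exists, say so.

Check with a=1, b=0, c=1, d=1, e=0, f=1:
g1 = NAND(b, c) = NAND(0, 1) = 1
g2 = NAND(f, g1) = NAND(1, 1) = 0
g3 = XOR(g2, g1) = XOR(0, 1) = 1
g4 = XOR(g2, a) = XOR(0, 1) = 1
g5 = NOR(g1, g4) = NOR(1, 1) = 0
g6 = OR(g5, g2) = OR(0, 0) = 0
g7 = NAND(g3, d) = NAND(1, 1) = 0
g8 = NOR(g6, e) = NOR(0, 0) = 1
So g7 = 0 and g8 = 1.

a=1, b=0, c=1, d=1, e=0, f=1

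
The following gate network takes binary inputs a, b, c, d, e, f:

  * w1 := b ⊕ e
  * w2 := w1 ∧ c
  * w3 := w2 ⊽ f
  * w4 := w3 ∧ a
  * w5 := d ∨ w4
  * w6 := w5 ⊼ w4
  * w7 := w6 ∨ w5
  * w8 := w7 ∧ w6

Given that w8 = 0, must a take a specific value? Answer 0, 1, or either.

w8 = w7 ∧ w6 must be 0, so at least one of w7, w6 is 0.
Every assignment with w8 = 0 has a = 1; there are 12 such assignment(s).

1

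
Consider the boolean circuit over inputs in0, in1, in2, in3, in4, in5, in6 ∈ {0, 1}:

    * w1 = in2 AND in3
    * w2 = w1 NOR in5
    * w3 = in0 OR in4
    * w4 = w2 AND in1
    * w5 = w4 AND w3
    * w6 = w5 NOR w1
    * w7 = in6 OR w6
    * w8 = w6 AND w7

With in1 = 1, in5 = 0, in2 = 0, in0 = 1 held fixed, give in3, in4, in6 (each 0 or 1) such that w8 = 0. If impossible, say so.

in3=1, in4=1, in6=1

Check with in1 = 1, in5 = 0, in2 = 0, in0 = 1 and in3=1, in4=1, in6=1:
w1 = in2 AND in3 = 0 AND 1 = 0
w2 = w1 NOR in5 = 0 NOR 0 = 1
w3 = in0 OR in4 = 1 OR 1 = 1
w4 = w2 AND in1 = 1 AND 1 = 1
w5 = w4 AND w3 = 1 AND 1 = 1
w6 = w5 NOR w1 = 1 NOR 0 = 0
w7 = in6 OR w6 = 1 OR 0 = 1
w8 = w6 AND w7 = 0 AND 1 = 0
So w8 = 0.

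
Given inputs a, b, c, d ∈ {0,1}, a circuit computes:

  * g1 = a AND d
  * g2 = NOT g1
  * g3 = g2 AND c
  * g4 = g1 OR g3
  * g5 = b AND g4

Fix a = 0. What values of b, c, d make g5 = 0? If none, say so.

g5 = b AND g4 must be 0, so at least one of b, g4 is 0.
Check with a = 0 and b=0, c=1, d=0:
g1 = a AND d = 0 AND 0 = 0
g2 = NOT g1 = NOT 0 = 1
g3 = g2 AND c = 1 AND 1 = 1
g4 = g1 OR g3 = 0 OR 1 = 1
g5 = b AND g4 = 0 AND 1 = 0
So g5 = 0.

b=0, c=1, d=0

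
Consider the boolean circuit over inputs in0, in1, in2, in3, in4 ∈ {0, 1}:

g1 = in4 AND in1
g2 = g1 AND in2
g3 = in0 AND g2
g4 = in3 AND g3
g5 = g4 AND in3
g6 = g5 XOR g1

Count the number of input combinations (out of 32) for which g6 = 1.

7

g6 = g5 XOR g1 must be 1, so g5 and g1 differ.
Enumerating the 32 input combinations, 7 give g6 = 1 and 25 give g6 = 0.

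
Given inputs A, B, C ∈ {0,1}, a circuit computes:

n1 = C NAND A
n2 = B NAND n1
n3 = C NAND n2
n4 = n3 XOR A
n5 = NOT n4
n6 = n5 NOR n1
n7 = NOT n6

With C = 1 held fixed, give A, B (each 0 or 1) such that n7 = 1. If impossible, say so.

n7 = NOT n6 must be 1, so n6 = 0.
Check with C = 1 and A=0, B=1:
n1 = C NAND A = 1 NAND 0 = 1
n2 = B NAND n1 = 1 NAND 1 = 0
n3 = C NAND n2 = 1 NAND 0 = 1
n4 = n3 XOR A = 1 XOR 0 = 1
n5 = NOT n4 = NOT 1 = 0
n6 = n5 NOR n1 = 0 NOR 1 = 0
n7 = NOT n6 = NOT 0 = 1
So n7 = 1.

A=0, B=1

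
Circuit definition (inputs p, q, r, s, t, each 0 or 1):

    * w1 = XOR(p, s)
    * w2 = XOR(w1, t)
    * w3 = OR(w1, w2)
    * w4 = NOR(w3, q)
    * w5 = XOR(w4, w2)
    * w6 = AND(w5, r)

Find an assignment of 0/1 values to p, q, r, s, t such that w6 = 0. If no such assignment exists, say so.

w6 = AND(w5, r) must be 0, so at least one of w5, r is 0.
Check with p=1 q=0 r=0 s=0 t=0:
w1 = XOR(p, s) = XOR(1, 0) = 1
w2 = XOR(w1, t) = XOR(1, 0) = 1
w3 = OR(w1, w2) = OR(1, 1) = 1
w4 = NOR(w3, q) = NOR(1, 0) = 0
w5 = XOR(w4, w2) = XOR(0, 1) = 1
w6 = AND(w5, r) = AND(1, 0) = 0
So w6 = 0 as required.

p=1 q=0 r=0 s=0 t=0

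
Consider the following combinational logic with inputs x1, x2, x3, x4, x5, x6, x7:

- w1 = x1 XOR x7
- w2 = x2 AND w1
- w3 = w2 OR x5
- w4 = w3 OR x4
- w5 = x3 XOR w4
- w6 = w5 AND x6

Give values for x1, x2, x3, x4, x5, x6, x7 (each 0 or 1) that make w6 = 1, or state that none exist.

w6 = w5 AND x6 must be 1, so both w5 = 1 and x6 = 1.
w5 = x3 XOR w4 must be 1, so x3 and w4 differ.
Check with x1=0, x2=0, x3=0, x4=0, x5=1, x6=1, x7=1:
w1 = x1 XOR x7 = 0 XOR 1 = 1
w2 = x2 AND w1 = 0 AND 1 = 0
w3 = w2 OR x5 = 0 OR 1 = 1
w4 = w3 OR x4 = 1 OR 0 = 1
w5 = x3 XOR w4 = 0 XOR 1 = 1
w6 = w5 AND x6 = 1 AND 1 = 1
So w6 = 1 as required.

x1=0, x2=0, x3=0, x4=0, x5=1, x6=1, x7=1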